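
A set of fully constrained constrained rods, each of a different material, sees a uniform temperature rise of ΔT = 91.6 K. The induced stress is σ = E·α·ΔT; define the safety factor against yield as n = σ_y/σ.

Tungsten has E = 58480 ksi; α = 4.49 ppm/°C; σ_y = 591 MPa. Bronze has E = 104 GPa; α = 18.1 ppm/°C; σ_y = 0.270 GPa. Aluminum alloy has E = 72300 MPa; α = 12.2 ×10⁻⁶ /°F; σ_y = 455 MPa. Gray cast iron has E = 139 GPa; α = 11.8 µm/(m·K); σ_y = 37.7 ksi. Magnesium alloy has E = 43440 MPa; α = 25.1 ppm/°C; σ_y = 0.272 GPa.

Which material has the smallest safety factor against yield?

Per material, after unit conversion:
  tungsten: E = 403.2, α = 4.49, σ_y = 591.0 → σ = 166 MPa, n = 3.56
  bronze: E = 104.0, α = 18.1, σ_y = 270.0 → σ = 172 MPa, n = 1.57
  aluminum alloy: E = 72.30, α = 22.0, σ_y = 455.0 → σ = 145 MPa, n = 3.13
  gray cast iron: E = 139.0, α = 11.8, σ_y = 259.9 → σ = 150 MPa, n = 1.73
  magnesium alloy: E = 43.44, α = 25.1, σ_y = 272.0 → σ = 99.9 MPa, n = 2.72
The minimum is bronze at n = 1.57.

bronze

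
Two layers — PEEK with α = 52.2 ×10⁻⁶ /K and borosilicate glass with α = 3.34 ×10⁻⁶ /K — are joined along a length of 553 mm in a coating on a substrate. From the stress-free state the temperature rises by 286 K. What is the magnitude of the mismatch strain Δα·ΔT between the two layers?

Δα = |52.2 − 3.34|×10⁻⁶/K = 48.9×10⁻⁶/K.
Mismatch strain = Δα·ΔT = 48.9×10⁻⁶ × 286.0 = 0.0140.

0.0140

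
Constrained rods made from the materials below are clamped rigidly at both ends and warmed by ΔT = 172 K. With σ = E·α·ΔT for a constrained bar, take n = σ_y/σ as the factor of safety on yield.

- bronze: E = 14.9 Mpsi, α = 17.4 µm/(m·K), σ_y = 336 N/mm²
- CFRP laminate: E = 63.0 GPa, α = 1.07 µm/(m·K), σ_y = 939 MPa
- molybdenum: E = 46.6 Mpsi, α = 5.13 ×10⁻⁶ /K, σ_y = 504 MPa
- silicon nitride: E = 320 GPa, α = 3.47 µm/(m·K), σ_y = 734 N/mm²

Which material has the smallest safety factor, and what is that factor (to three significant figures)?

bronze, n = 1.09

With everything in SI (GPa, ×10⁻⁶/K, MPa):
  bronze: E = 102.7, α = 17.4, σ_y = 336.0 → σ = 307 MPa, n = 1.09
  CFRP laminate: E = 63.00, α = 1.07, σ_y = 939.0 → σ = 11.6 MPa, n = 81.0
  molybdenum: E = 321.3, α = 5.13, σ_y = 504.0 → σ = 283 MPa, n = 1.78
  silicon nitride: E = 320.0, α = 3.47, σ_y = 734.0 → σ = 191 MPa, n = 3.84
Bronze has the lowest safety factor, n = 1.09.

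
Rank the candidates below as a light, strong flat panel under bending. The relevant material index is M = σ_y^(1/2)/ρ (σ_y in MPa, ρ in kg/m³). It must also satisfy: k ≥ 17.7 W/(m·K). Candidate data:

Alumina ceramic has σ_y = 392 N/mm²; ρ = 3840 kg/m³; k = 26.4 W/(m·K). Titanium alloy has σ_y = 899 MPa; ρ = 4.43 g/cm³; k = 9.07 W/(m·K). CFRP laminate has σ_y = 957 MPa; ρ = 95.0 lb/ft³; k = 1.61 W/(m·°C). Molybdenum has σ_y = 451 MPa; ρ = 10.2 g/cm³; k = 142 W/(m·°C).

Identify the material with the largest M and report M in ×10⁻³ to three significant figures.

Screen on constraints: k ≥ 17.7 W/(m·K). Survivors: alumina ceramic, molybdenum.
In SI units:
  alumina ceramic: σ_y = 392.0 MPa, ρ = 3840 kg/m³
  molybdenum: σ_y = 451.0 MPa, ρ = 10200 kg/m³
  alumina ceramic: M = 5.16×10⁻³
  molybdenum: M = 2.08×10⁻³
Alumina ceramic has the largest M.

alumina ceramic, M = 5.16×10⁻³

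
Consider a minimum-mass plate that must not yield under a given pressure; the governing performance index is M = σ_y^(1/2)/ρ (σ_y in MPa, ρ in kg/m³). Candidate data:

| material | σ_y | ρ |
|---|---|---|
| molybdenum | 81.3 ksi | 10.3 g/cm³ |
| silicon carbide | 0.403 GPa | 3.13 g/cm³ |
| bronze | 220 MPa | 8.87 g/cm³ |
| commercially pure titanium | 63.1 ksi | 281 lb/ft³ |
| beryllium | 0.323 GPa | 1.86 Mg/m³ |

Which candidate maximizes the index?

beryllium

Putting every candidate on a common basis:
  molybdenum: σ_y = 560.5 MPa, ρ = 10300 kg/m³
  silicon carbide: σ_y = 403.0 MPa, ρ = 3130 kg/m³
  bronze: σ_y = 220.0 MPa, ρ = 8870 kg/m³
  commercially pure titanium: σ_y = 435.1 MPa, ρ = 4501 kg/m³
  beryllium: σ_y = 323.0 MPa, ρ = 1860 kg/m³
  beryllium: M = 9.66×10⁻³
  silicon carbide: M = 6.41×10⁻³
  commercially pure titanium: M = 4.63×10⁻³
  molybdenum: M = 2.30×10⁻³
  bronze: M = 1.67×10⁻³
Highest index: beryllium.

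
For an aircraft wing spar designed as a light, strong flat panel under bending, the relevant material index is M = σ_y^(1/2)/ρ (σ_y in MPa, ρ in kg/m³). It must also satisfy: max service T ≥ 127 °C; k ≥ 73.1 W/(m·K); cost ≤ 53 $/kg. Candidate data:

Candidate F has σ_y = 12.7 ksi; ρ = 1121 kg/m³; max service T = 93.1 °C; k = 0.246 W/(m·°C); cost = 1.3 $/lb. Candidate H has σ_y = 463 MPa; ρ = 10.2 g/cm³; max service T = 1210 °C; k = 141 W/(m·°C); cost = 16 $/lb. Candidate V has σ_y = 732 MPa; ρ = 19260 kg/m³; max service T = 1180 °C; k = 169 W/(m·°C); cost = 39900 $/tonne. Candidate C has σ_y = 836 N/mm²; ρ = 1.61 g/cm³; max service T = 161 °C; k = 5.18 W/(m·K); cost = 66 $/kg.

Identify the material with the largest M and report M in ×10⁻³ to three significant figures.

candidate H, M = 2.11×10⁻³

Screen on constraints: max service T ≥ 127 °C; k ≥ 73.1 W/(m·K); cost ≤ 53 $/kg. Survivors: candidate H, candidate V.
Normalizing units and computing the index:
  candidate H: σ_y = 463.0 MPa, ρ = 10200 kg/m³
  candidate V: σ_y = 732.0 MPa, ρ = 19260 kg/m³
  candidate H: M = 2.11×10⁻³
  candidate V: M = 1.40×10⁻³
Candidate H ranks first.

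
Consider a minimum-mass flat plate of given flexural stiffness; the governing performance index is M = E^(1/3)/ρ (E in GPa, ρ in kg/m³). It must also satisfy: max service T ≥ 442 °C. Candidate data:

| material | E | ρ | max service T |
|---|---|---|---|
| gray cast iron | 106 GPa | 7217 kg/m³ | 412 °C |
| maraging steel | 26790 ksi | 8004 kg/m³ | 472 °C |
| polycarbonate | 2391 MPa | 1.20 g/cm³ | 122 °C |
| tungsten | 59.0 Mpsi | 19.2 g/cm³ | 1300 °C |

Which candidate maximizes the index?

Screen on constraints: max service T ≥ 442 °C. Survivors: maraging steel, tungsten.
After converting to SI:
  maraging steel: E = 184.7 GPa, ρ = 8004 kg/m³
  tungsten: E = 406.8 GPa, ρ = 19200 kg/m³
  maraging steel: M = 0.712×10⁻³
  tungsten: M = 0.386×10⁻³
Highest index: maraging steel.

maraging steel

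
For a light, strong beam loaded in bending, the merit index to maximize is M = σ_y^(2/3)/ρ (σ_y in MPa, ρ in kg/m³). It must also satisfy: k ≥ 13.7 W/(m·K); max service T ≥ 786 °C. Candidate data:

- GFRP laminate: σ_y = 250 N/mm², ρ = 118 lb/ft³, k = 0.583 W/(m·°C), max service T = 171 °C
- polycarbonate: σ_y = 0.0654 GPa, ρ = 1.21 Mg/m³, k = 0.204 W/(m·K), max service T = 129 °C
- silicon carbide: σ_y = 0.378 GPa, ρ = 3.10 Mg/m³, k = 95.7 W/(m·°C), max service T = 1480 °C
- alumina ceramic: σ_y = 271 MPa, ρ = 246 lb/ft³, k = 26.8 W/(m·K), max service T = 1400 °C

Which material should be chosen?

silicon carbide

Screen on constraints: k ≥ 13.7 W/(m·K); max service T ≥ 786 °C. Survivors: silicon carbide, alumina ceramic.
In SI units:
  silicon carbide: σ_y = 378.0 MPa, ρ = 3100 kg/m³
  alumina ceramic: σ_y = 271.0 MPa, ρ = 3941 kg/m³
  silicon carbide: M = 16.9×10⁻³
  alumina ceramic: M = 10.6×10⁻³
The maximum is for silicon carbide.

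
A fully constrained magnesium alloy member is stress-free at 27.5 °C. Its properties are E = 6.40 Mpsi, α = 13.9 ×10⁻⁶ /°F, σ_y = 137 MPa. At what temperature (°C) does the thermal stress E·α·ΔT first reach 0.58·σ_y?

E = 6.40 Mpsi = 44.13 GPa.
α = 13.9×10⁻⁶/°F × 9/5 = 25.0×10⁻⁶/K.
E·α·ΔT = 79.46 MPa ⇒ ΔT = 79.46 / (44.13×10³ × 25.0×10⁻⁶) = 71.97 K.
T = 27.5 + 71.97 = 99.47 °C.

99.5 °C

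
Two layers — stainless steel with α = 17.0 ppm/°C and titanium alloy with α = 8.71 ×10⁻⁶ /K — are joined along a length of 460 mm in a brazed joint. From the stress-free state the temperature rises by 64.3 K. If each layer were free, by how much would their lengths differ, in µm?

245 µm

Δα = |17.0 − 8.71|×10⁻⁶/K = 8.29×10⁻⁶/K.
ΔL_mismatch = Δα·L·ΔT = 8.29×10⁻⁶ × 460.0 mm × 64.3 K = 245 µm.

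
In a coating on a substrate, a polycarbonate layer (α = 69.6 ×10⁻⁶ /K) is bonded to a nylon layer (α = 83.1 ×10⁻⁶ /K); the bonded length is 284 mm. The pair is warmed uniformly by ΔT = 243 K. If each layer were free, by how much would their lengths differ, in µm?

Δα = |69.6 − 83.1|×10⁻⁶/K = 13.5×10⁻⁶/K.
ΔL_mismatch = Δα·L·ΔT = 13.5×10⁻⁶ × 284.0 mm × 243.0 K = 932 µm.

932 µm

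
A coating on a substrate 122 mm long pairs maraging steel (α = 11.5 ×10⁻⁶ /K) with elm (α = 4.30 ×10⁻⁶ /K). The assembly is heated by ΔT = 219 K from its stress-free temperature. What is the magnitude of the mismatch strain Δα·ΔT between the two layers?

Δα = |11.5 − 4.30|×10⁻⁶/K = 7.20×10⁻⁶/K.
Mismatch strain = Δα·ΔT = 7.20×10⁻⁶ × 219.0 = 1.58×10⁻³.

1.58×10⁻³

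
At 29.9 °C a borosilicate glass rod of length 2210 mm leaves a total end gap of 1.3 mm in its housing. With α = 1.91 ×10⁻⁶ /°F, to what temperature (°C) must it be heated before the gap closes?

α = 1.91×10⁻⁶/°F × 9/5 = 3.44×10⁻⁶/K.
α·L₀·ΔT = 1.3 mm ⇒ ΔT = 1.3 / (3.44×10⁻⁶ × 2210.0) = 171.1 K.
T = 29.9 + 171.1 = 201.0 °C.

201 °C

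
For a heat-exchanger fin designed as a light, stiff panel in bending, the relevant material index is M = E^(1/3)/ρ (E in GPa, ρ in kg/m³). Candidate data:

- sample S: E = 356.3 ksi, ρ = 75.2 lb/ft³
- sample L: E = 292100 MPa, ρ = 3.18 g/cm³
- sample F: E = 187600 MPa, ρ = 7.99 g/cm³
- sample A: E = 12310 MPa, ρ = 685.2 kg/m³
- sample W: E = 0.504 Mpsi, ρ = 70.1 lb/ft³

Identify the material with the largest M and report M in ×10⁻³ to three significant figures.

sample A, M = 3.37×10⁻³

After converting to SI:
  sample S: E = 2.457 GPa, ρ = 1205 kg/m³
  sample L: E = 292.1 GPa, ρ = 3180 kg/m³
  sample F: E = 187.6 GPa, ρ = 7990 kg/m³
  sample A: E = 12.31 GPa, ρ = 685.2 kg/m³
  sample W: E = 3.475 GPa, ρ = 1123 kg/m³
  sample A: M = 3.37×10⁻³
  sample L: M = 2.09×10⁻³
  sample W: M = 1.35×10⁻³
  sample S: M = 1.12×10⁻³
  sample F: M = 0.716×10⁻³
Sample A has the largest M.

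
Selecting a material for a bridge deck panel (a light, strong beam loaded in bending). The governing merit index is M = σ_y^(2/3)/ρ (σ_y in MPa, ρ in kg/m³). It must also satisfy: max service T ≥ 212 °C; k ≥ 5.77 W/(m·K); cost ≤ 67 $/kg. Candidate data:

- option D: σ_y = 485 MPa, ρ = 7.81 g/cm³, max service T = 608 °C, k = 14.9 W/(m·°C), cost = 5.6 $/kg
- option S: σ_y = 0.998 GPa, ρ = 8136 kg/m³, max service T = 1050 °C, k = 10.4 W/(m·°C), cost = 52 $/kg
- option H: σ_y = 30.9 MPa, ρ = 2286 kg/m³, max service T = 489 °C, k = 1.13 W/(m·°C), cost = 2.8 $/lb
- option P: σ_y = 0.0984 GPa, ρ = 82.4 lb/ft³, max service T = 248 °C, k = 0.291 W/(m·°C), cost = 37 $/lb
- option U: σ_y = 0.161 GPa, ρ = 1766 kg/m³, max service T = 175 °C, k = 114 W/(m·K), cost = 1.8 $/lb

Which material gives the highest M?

option S

Screen on constraints: max service T ≥ 212 °C; k ≥ 5.77 W/(m·K); cost ≤ 67 $/kg. Survivors: option D, option S.
Putting every candidate on a common basis:
  option D: σ_y = 485.0 MPa, ρ = 7810 kg/m³
  option S: σ_y = 998.0 MPa, ρ = 8136 kg/m³
  option S: M = 12.3×10⁻³
  option D: M = 7.90×10⁻³
Option S has the largest M.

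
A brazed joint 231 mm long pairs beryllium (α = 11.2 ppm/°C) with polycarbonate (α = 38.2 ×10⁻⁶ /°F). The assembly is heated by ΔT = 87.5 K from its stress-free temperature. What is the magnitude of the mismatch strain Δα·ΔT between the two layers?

polycarbonate: α = 38.2×10⁻⁶/°F × 9/5 = 68.8×10⁻⁶/K.
Δα = |11.2 − 68.8|×10⁻⁶/K = 57.6×10⁻⁶/K.
Mismatch strain = Δα·ΔT = 57.6×10⁻⁶ × 87.5 = 5.04×10⁻³.

5.04×10⁻³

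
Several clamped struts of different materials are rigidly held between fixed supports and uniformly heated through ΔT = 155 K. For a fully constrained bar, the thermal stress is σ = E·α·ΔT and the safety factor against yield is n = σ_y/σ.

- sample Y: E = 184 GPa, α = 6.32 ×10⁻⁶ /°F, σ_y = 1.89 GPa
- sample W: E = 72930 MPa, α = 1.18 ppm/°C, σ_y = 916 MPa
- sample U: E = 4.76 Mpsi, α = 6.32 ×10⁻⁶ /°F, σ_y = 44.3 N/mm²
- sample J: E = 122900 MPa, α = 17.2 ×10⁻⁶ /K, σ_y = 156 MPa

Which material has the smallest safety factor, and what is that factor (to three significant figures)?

sample J, n = 0.476

With everything in SI (GPa, ×10⁻⁶/K, MPa):
  sample Y: E = 184.0, α = 11.4, σ_y = 1890 → σ = 324 MPa, n = 5.83
  sample W: E = 72.93, α = 1.18, σ_y = 916.0 → σ = 13.3 MPa, n = 68.7
  sample U: E = 32.82, α = 11.4, σ_y = 44.30 → σ = 57.9 MPa, n = 0.766
  sample J: E = 122.9, α = 17.2, σ_y = 156.0 → σ = 328 MPa, n = 0.476
Smallest n: sample J with n = 0.476.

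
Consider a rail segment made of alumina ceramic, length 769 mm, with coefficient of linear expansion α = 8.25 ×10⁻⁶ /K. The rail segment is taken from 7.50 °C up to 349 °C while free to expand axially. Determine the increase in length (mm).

ΔT = 349 − 7.50 = 341.5 K.
ΔL = α·L₀·ΔT = 8.25×10⁻⁶ × 769 mm × 341.5 K = 2.17 mm.

2.17 mm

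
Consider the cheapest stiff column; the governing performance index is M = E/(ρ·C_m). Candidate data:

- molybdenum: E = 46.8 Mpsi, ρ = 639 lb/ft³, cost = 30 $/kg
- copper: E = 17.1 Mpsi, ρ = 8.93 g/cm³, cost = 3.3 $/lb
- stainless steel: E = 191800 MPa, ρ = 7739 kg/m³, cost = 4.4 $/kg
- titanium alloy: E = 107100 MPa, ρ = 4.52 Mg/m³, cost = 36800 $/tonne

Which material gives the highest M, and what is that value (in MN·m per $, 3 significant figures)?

After converting to SI:
  molybdenum: E = 322.7 GPa, ρ = 10240 kg/m³, cost = 30.00 $/kg
  copper: E = 117.9 GPa, ρ = 8930 kg/m³, cost = 7.275 $/kg
  stainless steel: E = 191.8 GPa, ρ = 7739 kg/m³, cost = 4.400 $/kg
  titanium alloy: E = 107.1 GPa, ρ = 4520 kg/m³, cost = 36.80 $/kg
  stainless steel: M = 5.63 MN·m per $
  copper: M = 1.81 MN·m per $
  molybdenum: M = 1.05 MN·m per $
  titanium alloy: M = 0.644 MN·m per $
Stainless steel ranks first.

stainless steel, M = 5.63 MN·m per $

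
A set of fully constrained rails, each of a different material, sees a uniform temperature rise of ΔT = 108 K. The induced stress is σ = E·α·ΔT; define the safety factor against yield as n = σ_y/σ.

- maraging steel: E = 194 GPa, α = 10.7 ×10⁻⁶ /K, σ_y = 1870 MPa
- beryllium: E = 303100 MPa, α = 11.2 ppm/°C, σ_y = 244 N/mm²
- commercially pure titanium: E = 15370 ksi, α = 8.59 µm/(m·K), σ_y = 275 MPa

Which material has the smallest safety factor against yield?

Converting E to GPa, α to ×10⁻⁶/K, σ_y to MPa, then σ and n for each:
  maraging steel: E = 194.0, α = 10.7, σ_y = 1870 → σ = 224 MPa, n = 8.34
  beryllium: E = 303.1, α = 11.2, σ_y = 244.0 → σ = 367 MPa, n = 0.666
  commercially pure titanium: E = 106.0, α = 8.59, σ_y = 275.0 → σ = 98.3 MPa, n = 2.80
Smallest n: beryllium with n = 0.666.

beryllium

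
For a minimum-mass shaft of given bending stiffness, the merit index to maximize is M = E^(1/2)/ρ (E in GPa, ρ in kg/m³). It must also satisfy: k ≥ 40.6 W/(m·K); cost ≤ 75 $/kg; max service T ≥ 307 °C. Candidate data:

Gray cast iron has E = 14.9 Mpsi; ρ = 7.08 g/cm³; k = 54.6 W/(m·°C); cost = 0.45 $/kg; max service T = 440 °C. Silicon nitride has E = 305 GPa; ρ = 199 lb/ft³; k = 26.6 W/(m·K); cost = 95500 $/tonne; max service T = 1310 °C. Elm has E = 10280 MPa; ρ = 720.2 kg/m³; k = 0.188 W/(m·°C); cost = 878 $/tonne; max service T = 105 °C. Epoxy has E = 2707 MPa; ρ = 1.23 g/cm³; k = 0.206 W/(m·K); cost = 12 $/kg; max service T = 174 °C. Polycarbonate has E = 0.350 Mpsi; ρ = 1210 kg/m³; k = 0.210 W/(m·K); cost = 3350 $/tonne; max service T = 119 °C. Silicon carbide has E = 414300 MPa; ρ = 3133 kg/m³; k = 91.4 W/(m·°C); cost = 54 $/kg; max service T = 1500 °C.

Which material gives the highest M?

silicon carbide

Screen on constraints: k ≥ 40.6 W/(m·K); cost ≤ 75 $/kg; max service T ≥ 307 °C. Survivors: gray cast iron, silicon carbide.
In SI units:
  gray cast iron: E = 102.7 GPa, ρ = 7080 kg/m³
  silicon carbide: E = 414.3 GPa, ρ = 3133 kg/m³
  silicon carbide: M = 6.50×10⁻³
  gray cast iron: M = 1.43×10⁻³
Silicon carbide ranks first.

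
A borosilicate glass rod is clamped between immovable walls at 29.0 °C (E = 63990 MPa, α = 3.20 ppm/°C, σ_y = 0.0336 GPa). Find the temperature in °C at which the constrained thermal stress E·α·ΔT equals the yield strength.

193 °C

E = 63990 MPa = 63.99 GPa.
σ_y = 0.0336 GPa = 33.60 MPa.
E·α·ΔT = 33.60 MPa ⇒ ΔT = 33.60 / (63.99×10³ × 3.20×10⁻⁶) = 164.1 K.
T = 29.0 + 164.1 = 193.1 °C.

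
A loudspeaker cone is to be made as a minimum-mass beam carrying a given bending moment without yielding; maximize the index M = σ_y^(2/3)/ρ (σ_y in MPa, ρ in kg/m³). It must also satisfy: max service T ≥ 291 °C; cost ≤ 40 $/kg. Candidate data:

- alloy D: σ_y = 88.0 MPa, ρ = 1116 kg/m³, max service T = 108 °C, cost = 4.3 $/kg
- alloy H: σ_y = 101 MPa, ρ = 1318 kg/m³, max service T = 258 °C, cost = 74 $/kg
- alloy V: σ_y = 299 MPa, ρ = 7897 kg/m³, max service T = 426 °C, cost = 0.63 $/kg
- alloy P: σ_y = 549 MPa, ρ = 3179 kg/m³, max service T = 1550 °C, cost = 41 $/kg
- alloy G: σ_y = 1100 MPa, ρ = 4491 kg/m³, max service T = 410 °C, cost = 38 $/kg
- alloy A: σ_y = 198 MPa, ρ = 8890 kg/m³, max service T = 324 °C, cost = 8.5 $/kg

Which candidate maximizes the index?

Screen on constraints: max service T ≥ 291 °C; cost ≤ 40 $/kg. Survivors: alloy V, alloy G, alloy A.
Per-candidate index values:
  alloy G: M = 23.7×10⁻³
  alloy V: M = 5.66×10⁻³
  alloy A: M = 3.82×10⁻³
Alloy G has the largest M.

alloy G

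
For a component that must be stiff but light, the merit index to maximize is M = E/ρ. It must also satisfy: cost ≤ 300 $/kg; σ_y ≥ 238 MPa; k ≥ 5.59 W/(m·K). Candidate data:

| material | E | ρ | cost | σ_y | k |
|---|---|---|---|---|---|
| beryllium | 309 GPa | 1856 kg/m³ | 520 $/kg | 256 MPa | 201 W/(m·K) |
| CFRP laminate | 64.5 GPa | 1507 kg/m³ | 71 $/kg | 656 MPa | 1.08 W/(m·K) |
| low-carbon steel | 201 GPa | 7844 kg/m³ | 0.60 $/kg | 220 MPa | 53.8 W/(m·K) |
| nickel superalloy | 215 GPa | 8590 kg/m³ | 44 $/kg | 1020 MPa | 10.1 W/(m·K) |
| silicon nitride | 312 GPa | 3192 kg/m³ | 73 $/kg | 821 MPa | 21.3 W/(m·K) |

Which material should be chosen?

silicon nitride

Screen on constraints: cost ≤ 300 $/kg; σ_y ≥ 238 MPa; k ≥ 5.59 W/(m·K). Survivors: nickel superalloy, silicon nitride.
Computing M directly (units already consistent):
  silicon nitride: M = 97.7 MN·m/kg
  nickel superalloy: M = 25.0 MN·m/kg
Silicon nitride ranks first.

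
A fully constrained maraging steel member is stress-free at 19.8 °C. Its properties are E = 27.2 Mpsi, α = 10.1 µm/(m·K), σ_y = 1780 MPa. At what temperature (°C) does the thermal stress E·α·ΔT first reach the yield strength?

E = 27.2 Mpsi = 187.5 GPa.
E·α·ΔT = 1780 MPa ⇒ ΔT = 1780 / (187.5×10³ × 10.1×10⁻⁶) = 939.7 K.
T = 19.8 + 939.7 = 959.5 °C.

960 °C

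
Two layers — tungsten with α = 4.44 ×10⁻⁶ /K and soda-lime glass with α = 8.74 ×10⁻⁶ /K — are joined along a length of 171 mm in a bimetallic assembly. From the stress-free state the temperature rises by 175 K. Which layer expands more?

soda-lime glass

α(tungsten) = 4.44×10⁻⁶/K vs α(soda-lime glass) = 8.74×10⁻⁶/K.
Higher α expands more for the same ΔT: soda-lime glass.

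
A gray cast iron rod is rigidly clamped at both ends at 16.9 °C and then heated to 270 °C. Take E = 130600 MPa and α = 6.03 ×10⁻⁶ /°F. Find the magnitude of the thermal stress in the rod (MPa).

359 MPa

E = 130600 MPa = 130.6 GPa.
α = 6.03×10⁻⁶/°F × 9/5 = 10.9×10⁻⁶/K.
ΔT = 253.1 K. Constrained thermal stress σ = E·α·ΔT = 130.6×10³ MPa × 10.9×10⁻⁶ × 253.1 = 359 MPa (compressive).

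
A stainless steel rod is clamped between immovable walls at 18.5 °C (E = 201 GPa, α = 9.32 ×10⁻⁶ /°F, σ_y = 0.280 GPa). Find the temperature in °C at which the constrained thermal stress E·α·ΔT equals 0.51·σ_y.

α = 9.32×10⁻⁶/°F × 9/5 = 16.8×10⁻⁶/K.
σ_y = 0.280 GPa = 280.0 MPa.
E·α·ΔT = 142.8 MPa ⇒ ΔT = 142.8 / (201.0×10³ × 16.8×10⁻⁶) = 42.35 K.
T = 18.5 + 42.35 = 60.85 °C.

60.8 °C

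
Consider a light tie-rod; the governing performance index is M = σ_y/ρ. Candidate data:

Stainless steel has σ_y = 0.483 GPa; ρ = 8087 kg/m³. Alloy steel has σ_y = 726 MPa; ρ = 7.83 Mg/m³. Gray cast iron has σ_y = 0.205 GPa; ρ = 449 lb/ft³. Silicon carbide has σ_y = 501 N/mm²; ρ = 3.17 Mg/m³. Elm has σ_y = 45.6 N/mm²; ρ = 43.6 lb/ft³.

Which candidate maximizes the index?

silicon carbide

Normalizing units and computing the index:
  stainless steel: σ_y = 483.0 MPa, ρ = 8087 kg/m³
  alloy steel: σ_y = 726.0 MPa, ρ = 7830 kg/m³
  gray cast iron: σ_y = 205.0 MPa, ρ = 7192 kg/m³
  silicon carbide: σ_y = 501.0 MPa, ρ = 3170 kg/m³
  elm: σ_y = 45.60 MPa, ρ = 698.4 kg/m³
  silicon carbide: M = 158 kN·m/kg
  alloy steel: M = 92.7 kN·m/kg
  elm: M = 65.3 kN·m/kg
  stainless steel: M = 59.7 kN·m/kg
  gray cast iron: M = 28.5 kN·m/kg
Silicon carbide has the largest M.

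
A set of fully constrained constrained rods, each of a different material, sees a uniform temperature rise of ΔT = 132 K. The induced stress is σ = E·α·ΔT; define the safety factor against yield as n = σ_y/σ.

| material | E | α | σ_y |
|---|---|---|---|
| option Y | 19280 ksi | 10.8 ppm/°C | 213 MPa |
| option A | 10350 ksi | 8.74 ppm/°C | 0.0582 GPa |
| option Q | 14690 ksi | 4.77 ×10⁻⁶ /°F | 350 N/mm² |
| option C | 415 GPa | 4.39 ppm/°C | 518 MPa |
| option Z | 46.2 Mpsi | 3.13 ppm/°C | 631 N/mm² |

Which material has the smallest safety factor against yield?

Per material, after unit conversion:
  option Y: E = 132.9, α = 10.8, σ_y = 213.0 → σ = 190 MPa, n = 1.12
  option A: E = 71.36, α = 8.74, σ_y = 58.20 → σ = 82.3 MPa, n = 0.707
  option Q: E = 101.3, α = 8.59, σ_y = 350.0 → σ = 115 MPa, n = 3.05
  option C: E = 415.0, α = 4.39, σ_y = 518.0 → σ = 240 MPa, n = 2.15
  option Z: E = 318.5, α = 3.13, σ_y = 631.0 → σ = 132 MPa, n = 4.79
Smallest n: option A with n = 0.707.

option A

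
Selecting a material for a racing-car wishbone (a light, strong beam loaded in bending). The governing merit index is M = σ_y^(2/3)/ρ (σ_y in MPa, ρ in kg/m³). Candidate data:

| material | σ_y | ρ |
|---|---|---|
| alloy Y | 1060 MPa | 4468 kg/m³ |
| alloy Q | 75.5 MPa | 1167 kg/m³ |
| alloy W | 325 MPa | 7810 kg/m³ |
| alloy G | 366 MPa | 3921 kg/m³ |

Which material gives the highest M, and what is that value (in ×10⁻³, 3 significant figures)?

alloy Y, M = 23.3×10⁻³

Computing M directly (units already consistent):
  alloy Y: M = 23.3×10⁻³
  alloy Q: M = 15.3×10⁻³
  alloy G: M = 13.0×10⁻³
  alloy W: M = 6.05×10⁻³
The maximum is for alloy Y.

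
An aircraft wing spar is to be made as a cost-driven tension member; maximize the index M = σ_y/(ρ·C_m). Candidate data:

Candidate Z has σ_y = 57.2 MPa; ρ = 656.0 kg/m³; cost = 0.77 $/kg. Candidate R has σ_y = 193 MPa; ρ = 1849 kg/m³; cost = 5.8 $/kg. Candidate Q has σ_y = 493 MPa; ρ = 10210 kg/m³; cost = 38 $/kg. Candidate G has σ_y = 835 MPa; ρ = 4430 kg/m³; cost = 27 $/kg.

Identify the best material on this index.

candidate Z

Computing M directly (units already consistent):
  candidate Z: M = 113 kN·m per $
  candidate R: M = 18.0 kN·m per $
  candidate G: M = 6.98 kN·m per $
  candidate Q: M = 1.27 kN·m per $
The maximum is for candidate Z.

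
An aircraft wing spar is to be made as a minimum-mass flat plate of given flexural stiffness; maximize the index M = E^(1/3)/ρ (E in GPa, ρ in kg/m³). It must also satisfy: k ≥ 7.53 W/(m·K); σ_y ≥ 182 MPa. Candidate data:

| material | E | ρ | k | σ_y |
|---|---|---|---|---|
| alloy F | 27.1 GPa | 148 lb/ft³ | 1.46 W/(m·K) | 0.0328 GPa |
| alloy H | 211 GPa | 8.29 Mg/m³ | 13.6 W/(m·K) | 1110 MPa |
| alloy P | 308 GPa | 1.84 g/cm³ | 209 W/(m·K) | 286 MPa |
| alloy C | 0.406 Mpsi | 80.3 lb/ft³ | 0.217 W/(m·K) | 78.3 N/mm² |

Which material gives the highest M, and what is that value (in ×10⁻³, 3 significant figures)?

alloy P, M = 3.67×10⁻³

Screen on constraints: k ≥ 7.53 W/(m·K); σ_y ≥ 182 MPa. Survivors: alloy H, alloy P.
Normalizing units and computing the index:
  alloy H: E = 211.0 GPa, ρ = 8290 kg/m³
  alloy P: E = 308.0 GPa, ρ = 1840 kg/m³
  alloy P: M = 3.67×10⁻³
  alloy H: M = 0.718×10⁻³
The maximum is for alloy P.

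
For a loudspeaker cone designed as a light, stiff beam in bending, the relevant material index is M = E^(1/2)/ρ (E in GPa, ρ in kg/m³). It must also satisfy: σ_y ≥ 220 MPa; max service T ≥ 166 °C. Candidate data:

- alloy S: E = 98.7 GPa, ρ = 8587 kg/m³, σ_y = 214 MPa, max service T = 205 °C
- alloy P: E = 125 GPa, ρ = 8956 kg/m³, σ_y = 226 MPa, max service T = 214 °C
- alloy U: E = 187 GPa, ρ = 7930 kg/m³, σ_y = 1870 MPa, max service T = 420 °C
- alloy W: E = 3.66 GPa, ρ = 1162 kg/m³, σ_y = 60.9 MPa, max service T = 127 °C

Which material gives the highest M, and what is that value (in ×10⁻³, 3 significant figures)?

Screen on constraints: σ_y ≥ 220 MPa; max service T ≥ 166 °C. Survivors: alloy P, alloy U.
Per-candidate index values:
  alloy U: M = 1.72×10⁻³
  alloy P: M = 1.25×10⁻³
The maximum is for alloy U.

alloy U, M = 1.72×10⁻³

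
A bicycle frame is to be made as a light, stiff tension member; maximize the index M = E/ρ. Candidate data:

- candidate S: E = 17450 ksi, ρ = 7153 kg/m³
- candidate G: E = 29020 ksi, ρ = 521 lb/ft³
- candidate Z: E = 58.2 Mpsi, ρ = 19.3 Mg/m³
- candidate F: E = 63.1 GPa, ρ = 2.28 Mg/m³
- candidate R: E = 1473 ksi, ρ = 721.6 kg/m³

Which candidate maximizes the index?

candidate F

In SI units:
  candidate S: E = 120.3 GPa, ρ = 7153 kg/m³
  candidate G: E = 200.1 GPa, ρ = 8346 kg/m³
  candidate Z: E = 401.3 GPa, ρ = 19300 kg/m³
  candidate F: E = 63.10 GPa, ρ = 2280 kg/m³
  candidate R: E = 10.16 GPa, ρ = 721.6 kg/m³
  candidate F: M = 27.7 MN·m/kg
  candidate G: M = 24.0 MN·m/kg
  candidate Z: M = 20.8 MN·m/kg
  candidate S: M = 16.8 MN·m/kg
  candidate R: M = 14.1 MN·m/kg
The maximum is for candidate F.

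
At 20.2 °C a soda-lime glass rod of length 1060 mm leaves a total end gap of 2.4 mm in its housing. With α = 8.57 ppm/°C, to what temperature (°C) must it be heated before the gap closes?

α·L₀·ΔT = 2.4 mm ⇒ ΔT = 2.4 / (8.57×10⁻⁶ × 1060.0) = 264.2 K.
T = 20.2 + 264.2 = 284.4 °C.

284 °C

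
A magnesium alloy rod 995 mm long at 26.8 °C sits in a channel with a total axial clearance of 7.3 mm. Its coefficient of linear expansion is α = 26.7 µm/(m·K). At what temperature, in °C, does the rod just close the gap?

α·L₀·ΔT = 7.3 mm ⇒ ΔT = 7.3 / (26.7×10⁻⁶ × 995.0) = 274.8 K.
T = 26.8 + 274.8 = 301.6 °C.

302 °C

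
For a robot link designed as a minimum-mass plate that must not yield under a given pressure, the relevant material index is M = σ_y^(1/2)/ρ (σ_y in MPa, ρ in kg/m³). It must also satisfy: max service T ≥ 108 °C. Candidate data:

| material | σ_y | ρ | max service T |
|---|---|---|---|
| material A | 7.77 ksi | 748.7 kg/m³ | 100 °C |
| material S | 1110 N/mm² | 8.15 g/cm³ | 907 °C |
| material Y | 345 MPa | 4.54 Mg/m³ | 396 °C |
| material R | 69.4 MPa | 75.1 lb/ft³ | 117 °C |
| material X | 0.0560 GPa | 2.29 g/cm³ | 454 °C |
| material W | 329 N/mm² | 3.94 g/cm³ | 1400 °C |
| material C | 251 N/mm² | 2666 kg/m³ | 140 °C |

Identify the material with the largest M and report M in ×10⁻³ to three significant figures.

material R, M = 6.92×10⁻³

Screen on constraints: max service T ≥ 108 °C. Survivors: material S, material Y, material R, material X, material W, material C.
In SI units:
  material S: σ_y = 1110 MPa, ρ = 8150 kg/m³
  material Y: σ_y = 345.0 MPa, ρ = 4540 kg/m³
  material R: σ_y = 69.40 MPa, ρ = 1203 kg/m³
  material X: σ_y = 56.00 MPa, ρ = 2290 kg/m³
  material W: σ_y = 329.0 MPa, ρ = 3940 kg/m³
  material C: σ_y = 251.0 MPa, ρ = 2666 kg/m³
  material R: M = 6.92×10⁻³
  material C: M = 5.94×10⁻³
  material W: M = 4.60×10⁻³
  material Y: M = 4.09×10⁻³
  material S: M = 4.09×10⁻³
  material X: M = 3.27×10⁻³
Material R has the largest M.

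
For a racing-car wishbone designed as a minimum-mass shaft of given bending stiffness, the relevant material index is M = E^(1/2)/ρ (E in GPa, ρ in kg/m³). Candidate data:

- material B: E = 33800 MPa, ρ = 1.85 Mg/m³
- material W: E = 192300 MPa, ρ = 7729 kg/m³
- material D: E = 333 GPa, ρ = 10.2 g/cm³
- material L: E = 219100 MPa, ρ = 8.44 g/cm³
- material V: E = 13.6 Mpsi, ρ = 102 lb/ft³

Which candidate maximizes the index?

material V

Convert each candidate to consistent units, then evaluate M:
  material B: E = 33.80 GPa, ρ = 1850 kg/m³
  material W: E = 192.3 GPa, ρ = 7729 kg/m³
  material D: E = 333.0 GPa, ρ = 10200 kg/m³
  material L: E = 219.1 GPa, ρ = 8440 kg/m³
  material V: E = 93.77 GPa, ρ = 1634 kg/m³
  material V: M = 5.93×10⁻³
  material B: M = 3.14×10⁻³
  material W: M = 1.79×10⁻³
  material D: M = 1.79×10⁻³
  material L: M = 1.75×10⁻³
Highest index: material V.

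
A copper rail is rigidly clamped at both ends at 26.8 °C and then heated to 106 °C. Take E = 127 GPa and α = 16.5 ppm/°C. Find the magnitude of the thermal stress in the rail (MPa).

ΔT = 79.20 K. Constrained thermal stress σ = E·α·ΔT = 127.0×10³ MPa × 16.5×10⁻⁶ × 79.20 = 166 MPa (compressive).

166 MPa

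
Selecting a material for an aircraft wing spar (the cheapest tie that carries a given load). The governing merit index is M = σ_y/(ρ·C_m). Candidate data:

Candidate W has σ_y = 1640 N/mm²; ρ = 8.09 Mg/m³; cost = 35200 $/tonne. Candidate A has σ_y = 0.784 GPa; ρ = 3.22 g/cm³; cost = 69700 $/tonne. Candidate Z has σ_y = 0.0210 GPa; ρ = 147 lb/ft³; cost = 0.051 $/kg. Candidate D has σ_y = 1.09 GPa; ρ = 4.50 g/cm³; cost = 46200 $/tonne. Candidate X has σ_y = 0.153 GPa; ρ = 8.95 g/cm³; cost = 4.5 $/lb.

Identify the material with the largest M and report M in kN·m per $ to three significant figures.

candidate Z, M = 175 kN·m per $

After converting to SI:
  candidate W: σ_y = 1640 MPa, ρ = 8090 kg/m³, cost = 35.20 $/kg
  candidate A: σ_y = 784.0 MPa, ρ = 3220 kg/m³, cost = 69.70 $/kg
  candidate Z: σ_y = 21.00 MPa, ρ = 2355 kg/m³, cost = 0.05100 $/kg
  candidate D: σ_y = 1090 MPa, ρ = 4500 kg/m³, cost = 46.20 $/kg
  candidate X: σ_y = 153.0 MPa, ρ = 8950 kg/m³, cost = 9.921 $/kg
  candidate Z: M = 175 kN·m per $
  candidate W: M = 5.76 kN·m per $
  candidate D: M = 5.24 kN·m per $
  candidate A: M = 3.49 kN·m per $
  candidate X: M = 1.72 kN·m per $
The maximum is for candidate Z.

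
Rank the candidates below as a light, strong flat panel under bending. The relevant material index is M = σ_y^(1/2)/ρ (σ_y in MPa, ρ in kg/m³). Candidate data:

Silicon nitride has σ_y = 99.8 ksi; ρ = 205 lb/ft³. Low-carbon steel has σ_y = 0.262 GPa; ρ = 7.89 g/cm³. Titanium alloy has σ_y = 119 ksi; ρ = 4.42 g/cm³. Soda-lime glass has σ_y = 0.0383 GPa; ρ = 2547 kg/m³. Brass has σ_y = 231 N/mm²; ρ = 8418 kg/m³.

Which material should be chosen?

Convert each candidate to consistent units, then evaluate M:
  silicon nitride: σ_y = 688.1 MPa, ρ = 3284 kg/m³
  low-carbon steel: σ_y = 262.0 MPa, ρ = 7890 kg/m³
  titanium alloy: σ_y = 820.5 MPa, ρ = 4420 kg/m³
  soda-lime glass: σ_y = 38.30 MPa, ρ = 2547 kg/m³
  brass: σ_y = 231.0 MPa, ρ = 8418 kg/m³
  silicon nitride: M = 7.99×10⁻³
  titanium alloy: M = 6.48×10⁻³
  soda-lime glass: M = 2.43×10⁻³
  low-carbon steel: M = 2.05×10⁻³
  brass: M = 1.81×10⁻³
The maximum is for silicon nitride.

silicon nitride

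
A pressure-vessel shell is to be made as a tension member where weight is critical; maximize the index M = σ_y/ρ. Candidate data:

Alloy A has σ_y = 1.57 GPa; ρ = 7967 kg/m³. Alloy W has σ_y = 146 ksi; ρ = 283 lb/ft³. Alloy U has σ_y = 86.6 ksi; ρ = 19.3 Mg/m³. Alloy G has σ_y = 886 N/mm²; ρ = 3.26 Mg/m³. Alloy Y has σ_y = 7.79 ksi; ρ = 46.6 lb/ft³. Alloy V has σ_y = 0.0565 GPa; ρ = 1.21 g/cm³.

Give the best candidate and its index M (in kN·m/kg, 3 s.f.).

In SI units:
  alloy A: σ_y = 1570 MPa, ρ = 7967 kg/m³
  alloy W: σ_y = 1007 MPa, ρ = 4533 kg/m³
  alloy U: σ_y = 597.1 MPa, ρ = 19300 kg/m³
  alloy G: σ_y = 886.0 MPa, ρ = 3260 kg/m³
  alloy Y: σ_y = 53.71 MPa, ρ = 746.5 kg/m³
  alloy V: σ_y = 56.50 MPa, ρ = 1210 kg/m³
  alloy G: M = 272 kN·m/kg
  alloy W: M = 222 kN·m/kg
  alloy A: M = 197 kN·m/kg
  alloy Y: M = 72.0 kN·m/kg
  alloy V: M = 46.7 kN·m/kg
  alloy U: M = 30.9 kN·m/kg
Alloy G has the largest M.

alloy G, M = 272 kN·m/kg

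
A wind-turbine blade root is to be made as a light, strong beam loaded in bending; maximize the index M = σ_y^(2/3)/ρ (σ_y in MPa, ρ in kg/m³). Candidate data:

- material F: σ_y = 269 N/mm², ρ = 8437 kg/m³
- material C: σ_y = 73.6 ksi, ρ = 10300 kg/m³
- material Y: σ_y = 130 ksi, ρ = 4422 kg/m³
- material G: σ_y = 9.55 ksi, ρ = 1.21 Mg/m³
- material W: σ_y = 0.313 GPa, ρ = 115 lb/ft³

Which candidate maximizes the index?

After converting to SI:
  material F: σ_y = 269.0 MPa, ρ = 8437 kg/m³
  material C: σ_y = 507.5 MPa, ρ = 10300 kg/m³
  material Y: σ_y = 896.3 MPa, ρ = 4422 kg/m³
  material G: σ_y = 65.84 MPa, ρ = 1210 kg/m³
  material W: σ_y = 313.0 MPa, ρ = 1842 kg/m³
  material W: M = 25.0×10⁻³
  material Y: M = 21.0×10⁻³
  material G: M = 13.5×10⁻³
  material C: M = 6.18×10⁻³
  material F: M = 4.94×10⁻³
Highest index: material W.

material W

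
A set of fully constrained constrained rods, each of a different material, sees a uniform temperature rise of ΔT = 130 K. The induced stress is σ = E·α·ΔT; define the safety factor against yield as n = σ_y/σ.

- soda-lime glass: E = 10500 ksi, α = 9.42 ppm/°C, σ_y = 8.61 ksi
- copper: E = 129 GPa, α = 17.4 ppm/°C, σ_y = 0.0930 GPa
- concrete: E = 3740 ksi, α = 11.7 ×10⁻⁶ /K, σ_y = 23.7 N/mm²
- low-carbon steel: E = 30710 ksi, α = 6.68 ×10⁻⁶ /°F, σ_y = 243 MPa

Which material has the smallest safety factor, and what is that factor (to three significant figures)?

copper, n = 0.319

Per material, after unit conversion:
  soda-lime glass: E = 72.39, α = 9.42, σ_y = 59.36 → σ = 88.7 MPa, n = 0.670
  copper: E = 129.0, α = 17.4, σ_y = 93.00 → σ = 292 MPa, n = 0.319
  concrete: E = 25.79, α = 11.7, σ_y = 23.70 → σ = 39.2 MPa, n = 0.604
  low-carbon steel: E = 211.7, α = 12.0, σ_y = 243.0 → σ = 331 MPa, n = 0.734
Smallest n: copper with n = 0.319.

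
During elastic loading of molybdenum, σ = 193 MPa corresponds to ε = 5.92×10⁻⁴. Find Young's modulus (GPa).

E = σ/ε = 193 MPa / 5.92×10⁻⁴ = 326000 MPa = 326 GPa.

326 GPa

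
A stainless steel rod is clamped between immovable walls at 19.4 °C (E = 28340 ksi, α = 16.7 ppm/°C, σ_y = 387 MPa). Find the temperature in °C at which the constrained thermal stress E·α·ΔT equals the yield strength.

E = 28340 ksi = 195.4 GPa.
E·α·ΔT = 387.0 MPa ⇒ ΔT = 387.0 / (195.4×10³ × 16.7×10⁻⁶) = 118.6 K.
T = 19.4 + 118.6 = 138.0 °C.

138 °C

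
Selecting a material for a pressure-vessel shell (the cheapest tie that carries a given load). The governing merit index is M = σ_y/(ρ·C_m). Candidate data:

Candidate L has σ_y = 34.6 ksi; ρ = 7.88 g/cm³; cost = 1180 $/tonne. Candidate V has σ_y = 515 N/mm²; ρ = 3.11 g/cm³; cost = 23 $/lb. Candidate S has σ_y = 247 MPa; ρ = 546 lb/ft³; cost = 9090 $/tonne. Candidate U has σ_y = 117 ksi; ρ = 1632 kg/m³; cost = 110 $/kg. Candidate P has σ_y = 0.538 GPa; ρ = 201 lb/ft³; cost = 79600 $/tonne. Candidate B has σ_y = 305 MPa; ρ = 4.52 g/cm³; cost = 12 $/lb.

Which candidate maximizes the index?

candidate L

Normalizing units and computing the index:
  candidate L: σ_y = 238.6 MPa, ρ = 7880 kg/m³, cost = 1.180 $/kg
  candidate V: σ_y = 515.0 MPa, ρ = 3110 kg/m³, cost = 50.71 $/kg
  candidate S: σ_y = 247.0 MPa, ρ = 8746 kg/m³, cost = 9.090 $/kg
  candidate U: σ_y = 806.7 MPa, ρ = 1632 kg/m³, cost = 110.0 $/kg
  candidate P: σ_y = 538.0 MPa, ρ = 3220 kg/m³, cost = 79.60 $/kg
  candidate B: σ_y = 305.0 MPa, ρ = 4520 kg/m³, cost = 26.46 $/kg
  candidate L: M = 25.7 kN·m per $
  candidate U: M = 4.49 kN·m per $
  candidate V: M = 3.27 kN·m per $
  candidate S: M = 3.11 kN·m per $
  candidate B: M = 2.55 kN·m per $
  candidate P: M = 2.10 kN·m per $
The maximum is for candidate L.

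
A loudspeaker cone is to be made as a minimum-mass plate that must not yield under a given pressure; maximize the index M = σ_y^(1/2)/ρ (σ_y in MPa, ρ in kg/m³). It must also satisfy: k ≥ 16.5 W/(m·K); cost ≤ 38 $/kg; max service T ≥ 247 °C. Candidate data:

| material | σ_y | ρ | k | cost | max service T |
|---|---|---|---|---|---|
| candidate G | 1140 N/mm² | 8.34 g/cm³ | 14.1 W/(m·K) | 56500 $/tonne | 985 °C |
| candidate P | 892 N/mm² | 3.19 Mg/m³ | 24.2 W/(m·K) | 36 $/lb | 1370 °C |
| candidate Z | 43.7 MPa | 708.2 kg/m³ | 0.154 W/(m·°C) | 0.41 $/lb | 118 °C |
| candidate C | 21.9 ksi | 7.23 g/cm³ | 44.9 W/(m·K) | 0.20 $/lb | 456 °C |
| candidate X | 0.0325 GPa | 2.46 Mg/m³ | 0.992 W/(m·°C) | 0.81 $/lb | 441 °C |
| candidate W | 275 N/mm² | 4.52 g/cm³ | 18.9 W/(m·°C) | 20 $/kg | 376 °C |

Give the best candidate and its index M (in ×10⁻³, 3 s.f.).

candidate W, M = 3.67×10⁻³

Screen on constraints: k ≥ 16.5 W/(m·K); cost ≤ 38 $/kg; max service T ≥ 247 °C. Survivors: candidate C, candidate W.
Convert each candidate to consistent units, then evaluate M:
  candidate C: σ_y = 151.0 MPa, ρ = 7230 kg/m³
  candidate W: σ_y = 275.0 MPa, ρ = 4520 kg/m³
  candidate W: M = 3.67×10⁻³
  candidate C: M = 1.70×10⁻³
The maximum is for candidate W.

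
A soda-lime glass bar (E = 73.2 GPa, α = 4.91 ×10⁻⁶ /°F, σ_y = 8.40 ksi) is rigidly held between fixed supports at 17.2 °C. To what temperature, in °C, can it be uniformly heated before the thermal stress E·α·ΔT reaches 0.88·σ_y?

96.0 °C

α = 4.91×10⁻⁶/°F × 9/5 = 8.84×10⁻⁶/K.
σ_y = 8.40 ksi = 57.92 MPa.
E·α·ΔT = 50.97 MPa ⇒ ΔT = 50.97 / (73.20×10³ × 8.84×10⁻⁶) = 78.78 K.
T = 17.2 + 78.78 = 95.98 °C.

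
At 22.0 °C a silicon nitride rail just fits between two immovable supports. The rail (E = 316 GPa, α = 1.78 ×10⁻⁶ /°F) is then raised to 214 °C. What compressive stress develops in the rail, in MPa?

α = 1.78×10⁻⁶/°F × 9/5 = 3.20×10⁻⁶/K.
ΔT = 192.0 K. Constrained thermal stress σ = E·α·ΔT = 316.0×10³ MPa × 3.20×10⁻⁶ × 192.0 = 194 MPa (compressive).

194 MPa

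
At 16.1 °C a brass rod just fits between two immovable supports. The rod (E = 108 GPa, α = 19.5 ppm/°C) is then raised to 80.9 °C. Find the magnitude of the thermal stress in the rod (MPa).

ΔT = 64.80 K. Constrained thermal stress σ = E·α·ΔT = 108.0×10³ MPa × 19.5×10⁻⁶ × 64.80 = 136 MPa (compressive).

136 MPa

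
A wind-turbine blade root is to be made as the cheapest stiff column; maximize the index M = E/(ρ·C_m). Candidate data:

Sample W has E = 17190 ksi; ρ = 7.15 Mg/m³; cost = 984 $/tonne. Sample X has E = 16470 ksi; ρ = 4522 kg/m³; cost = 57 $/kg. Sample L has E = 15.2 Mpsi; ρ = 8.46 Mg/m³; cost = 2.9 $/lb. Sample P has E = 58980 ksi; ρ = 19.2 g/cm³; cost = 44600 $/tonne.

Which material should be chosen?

Normalizing units and computing the index:
  sample W: E = 118.5 GPa, ρ = 7150 kg/m³, cost = 0.9840 $/kg
  sample X: E = 113.6 GPa, ρ = 4522 kg/m³, cost = 57.00 $/kg
  sample L: E = 104.8 GPa, ρ = 8460 kg/m³, cost = 6.393 $/kg
  sample P: E = 406.7 GPa, ρ = 19200 kg/m³, cost = 44.60 $/kg
  sample W: M = 16.8 MN·m per $
  sample L: M = 1.94 MN·m per $
  sample P: M = 0.475 MN·m per $
  sample X: M = 0.441 MN·m per $
Sample W ranks first.

sample W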